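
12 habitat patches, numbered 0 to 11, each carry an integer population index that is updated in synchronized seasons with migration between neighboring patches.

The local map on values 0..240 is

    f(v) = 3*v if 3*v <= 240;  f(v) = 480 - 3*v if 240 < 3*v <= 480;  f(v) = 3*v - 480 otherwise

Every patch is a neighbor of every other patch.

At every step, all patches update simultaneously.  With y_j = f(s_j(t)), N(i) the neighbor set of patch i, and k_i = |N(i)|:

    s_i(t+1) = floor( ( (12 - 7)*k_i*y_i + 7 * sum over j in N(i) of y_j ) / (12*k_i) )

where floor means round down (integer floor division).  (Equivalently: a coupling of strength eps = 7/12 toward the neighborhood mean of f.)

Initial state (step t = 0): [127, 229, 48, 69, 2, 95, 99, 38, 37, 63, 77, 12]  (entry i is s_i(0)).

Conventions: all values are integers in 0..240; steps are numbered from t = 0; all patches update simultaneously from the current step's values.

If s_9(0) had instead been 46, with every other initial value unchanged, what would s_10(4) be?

Answer: s_10(4) = 56
Key observation: This trace re-runs the system from the modified initial state.

Derivation:
t=0: [127, 229, 48, 69, 2, 95, 99, 38, 37, 46, 77, 12]
t=1: [124, 163, 140, 163, 90, 159, 155, 130, 128, 138, 172, 101]
t=2: [85, 49, 68, 49, 122, 47, 52, 79, 81, 70, 59, 110]
t=3: [195, 167, 187, 167, 155, 165, 170, 199, 199, 190, 178, 168]
t=4: [74, 44, 66, 44, 42, 42, 47, 79, 79, 69, 56, 45]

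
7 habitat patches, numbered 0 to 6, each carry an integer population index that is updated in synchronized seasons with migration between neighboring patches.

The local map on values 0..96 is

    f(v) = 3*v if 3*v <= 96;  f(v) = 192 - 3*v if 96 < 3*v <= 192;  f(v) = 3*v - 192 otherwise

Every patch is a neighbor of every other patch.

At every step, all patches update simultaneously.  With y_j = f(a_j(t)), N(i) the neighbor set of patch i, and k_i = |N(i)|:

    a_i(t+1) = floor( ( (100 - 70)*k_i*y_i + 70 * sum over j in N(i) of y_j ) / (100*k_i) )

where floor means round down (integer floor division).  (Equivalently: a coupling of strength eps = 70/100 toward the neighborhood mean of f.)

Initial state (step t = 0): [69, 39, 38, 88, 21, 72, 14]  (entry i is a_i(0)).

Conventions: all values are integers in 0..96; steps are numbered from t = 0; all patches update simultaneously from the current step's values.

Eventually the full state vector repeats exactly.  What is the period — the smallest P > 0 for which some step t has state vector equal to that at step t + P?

Simulating step by step:
t=0: [69, 39, 38, 88, 21, 72, 14]
t=1: [45, 56, 57, 56, 54, 47, 50]
t=2: [39, 33, 32, 33, 34, 38, 36]
t=3: [84, 88, 88, 88, 87, 85, 86]
t=4: [66, 68, 68, 68, 67, 66, 67]
t=5: [8, 9, 9, 9, 9, 8, 9]
t=6: [25, 26, 26, 26, 26, 25, 26]
t=7: [76, 77, 77, 77, 77, 76, 77]
t=8: [37, 38, 38, 38, 38, 37, 38]
t=9: [79, 78, 78, 78, 78, 79, 78]
t=10: [43, 42, 42, 42, 42, 43, 42]
t=11: [64, 65, 65, 65, 65, 64, 65]
t=12: [1, 2, 2, 2, 2, 1, 2]
t=13: [4, 5, 5, 5, 5, 4, 5]
t=14: [13, 14, 14, 14, 14, 13, 14]
t=15: [40, 41, 41, 41, 41, 40, 41]
t=16: [70, 69, 69, 69, 69, 70, 69]
t=17: [16, 15, 15, 15, 15, 16, 15]
t=18: [46, 45, 45, 45, 45, 46, 45]
t=19: [55, 56, 56, 56, 56, 55, 56]
t=20: [25, 24, 24, 24, 24, 25, 24]
t=21: [73, 72, 72, 72, 72, 73, 72]
t=22: [25, 24, 24, 24, 24, 25, 24]

Answer: 2
Key observation: The state at step 20, [25, 24, 24, 24, 24, 25, 24], reappears at step 22 — and no state repeats earlier — so the cycle the system enters has period 2.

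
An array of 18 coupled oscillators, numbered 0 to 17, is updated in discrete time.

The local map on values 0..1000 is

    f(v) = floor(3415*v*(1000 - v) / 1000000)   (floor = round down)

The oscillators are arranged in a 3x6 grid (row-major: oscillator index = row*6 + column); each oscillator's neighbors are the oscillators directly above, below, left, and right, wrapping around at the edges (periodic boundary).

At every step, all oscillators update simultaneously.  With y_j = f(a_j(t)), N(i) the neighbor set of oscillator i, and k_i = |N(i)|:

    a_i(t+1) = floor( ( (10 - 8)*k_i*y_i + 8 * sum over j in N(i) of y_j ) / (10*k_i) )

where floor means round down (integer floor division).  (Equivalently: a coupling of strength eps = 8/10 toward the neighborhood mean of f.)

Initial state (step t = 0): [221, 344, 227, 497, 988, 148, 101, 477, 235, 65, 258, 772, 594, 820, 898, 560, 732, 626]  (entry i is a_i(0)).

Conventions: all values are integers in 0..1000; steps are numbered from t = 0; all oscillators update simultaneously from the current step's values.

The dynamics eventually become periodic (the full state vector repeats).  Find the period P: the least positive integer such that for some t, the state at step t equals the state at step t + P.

Answer: 2
Key observation: The state at step 22, [844, 844, 844, 844, 844, 844, 844, 844, 844, 844, 844, 844, 844, 844, 844, 844, 844, 844], reappears at step 24 — and no state repeats earlier — so the cycle the system enters has period 2.

Derivation:
t=0: [221, 344, 227, 497, 988, 148, 101, 477, 235, 65, 258, 772, 594, 820, 898, 560, 732, 626]
t=1: [584, 662, 629, 508, 529, 491, 634, 609, 516, 633, 434, 558, 604, 652, 573, 576, 600, 664]
t=2: [810, 795, 820, 825, 842, 827, 818, 799, 817, 834, 828, 817, 794, 800, 818, 826, 820, 818]
t=3: [527, 535, 514, 482, 485, 497, 529, 533, 508, 490, 485, 500, 529, 543, 511, 493, 488, 513]
t=4: [850, 850, 852, 852, 852, 852, 850, 849, 852, 852, 852, 852, 850, 849, 851, 852, 852, 852]
t=5: [434, 434, 431, 430, 430, 431, 434, 434, 432, 430, 430, 431, 434, 435, 432, 430, 430, 431]
t=6: [837, 838, 837, 837, 837, 837, 837, 838, 837, 837, 837, 837, 838, 838, 837, 837, 837, 837]
t=7: [464, 463, 464, 465, 465, 465, 464, 463, 464, 465, 465, 465, 464, 463, 464, 465, 465, 464]
t=8: [849, 849, 849, 849, 849, 849, 849, 849, 849, 849, 849, 849, 849, 849, 849, 849, 849, 849]
t=9: [437, 437, 437, 437, 437, 437, 437, 437, 437, 437, 437, 437, 437, 437, 437, 437, 437, 437]
t=10: [840, 840, 840, 840, 840, 840, 840, 840, 840, 840, 840, 840, 840, 840, 840, 840, 840, 840]
t=11: [458, 458, 458, 458, 458, 458, 458, 458, 458, 458, 458, 458, 458, 458, 458, 458, 458, 458]
t=12: [847, 847, 847, 847, 847, 847, 847, 847, 847, 847, 847, 847, 847, 847, 847, 847, 847, 847]
t=13: [442, 442, 442, 442, 442, 442, 442, 442, 442, 442, 442, 442, 442, 442, 442, 442, 442, 442]
t=14: [842, 842, 842, 842, 842, 842, 842, 842, 842, 842, 842, 842, 842, 842, 842, 842, 842, 842]
t=15: [454, 454, 454, 454, 454, 454, 454, 454, 454, 454, 454, 454, 454, 454, 454, 454, 454, 454]
t=16: [846, 846, 846, 846, 846, 846, 846, 846, 846, 846, 846, 846, 846, 846, 846, 846, 846, 846]
t=17: [444, 444, 444, 444, 444, 444, 444, 444, 444, 444, 444, 444, 444, 444, 444, 444, 444, 444]
t=18: [843, 843, 843, 843, 843, 843, 843, 843, 843, 843, 843, 843, 843, 843, 843, 843, 843, 843]
t=19: [451, 451, 451, 451, 451, 451, 451, 451, 451, 451, 451, 451, 451, 451, 451, 451, 451, 451]
t=20: [845, 845, 845, 845, 845, 845, 845, 845, 845, 845, 845, 845, 845, 845, 845, 845, 845, 845]
t=21: [447, 447, 447, 447, 447, 447, 447, 447, 447, 447, 447, 447, 447, 447, 447, 447, 447, 447]
t=22: [844, 844, 844, 844, 844, 844, 844, 844, 844, 844, 844, 844, 844, 844, 844, 844, 844, 844]
t=23: [449, 449, 449, 449, 449, 449, 449, 449, 449, 449, 449, 449, 449, 449, 449, 449, 449, 449]
t=24: [844, 844, 844, 844, 844, 844, 844, 844, 844, 844, 844, 844, 844, 844, 844, 844, 844, 844]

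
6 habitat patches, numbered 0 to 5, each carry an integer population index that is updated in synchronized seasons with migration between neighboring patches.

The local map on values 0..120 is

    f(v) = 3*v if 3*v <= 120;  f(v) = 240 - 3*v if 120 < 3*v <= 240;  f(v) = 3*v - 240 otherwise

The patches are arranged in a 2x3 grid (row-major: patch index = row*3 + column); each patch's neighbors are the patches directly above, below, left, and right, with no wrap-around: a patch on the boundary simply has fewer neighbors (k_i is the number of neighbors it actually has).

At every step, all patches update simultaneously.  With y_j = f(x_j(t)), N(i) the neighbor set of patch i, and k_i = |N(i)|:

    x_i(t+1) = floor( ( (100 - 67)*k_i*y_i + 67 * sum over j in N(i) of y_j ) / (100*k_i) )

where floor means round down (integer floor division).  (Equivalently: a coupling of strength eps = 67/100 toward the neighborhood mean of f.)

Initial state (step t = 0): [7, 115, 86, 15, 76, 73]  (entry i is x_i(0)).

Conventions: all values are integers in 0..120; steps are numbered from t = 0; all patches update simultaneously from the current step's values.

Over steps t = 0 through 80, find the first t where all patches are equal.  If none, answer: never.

Answer: 24
Key observation: Synchronization is absorbing here: once all patches are equal they stay equal, and step 24 is the first all-equal step.

Derivation:
t=0: [7, 115, 86, 15, 76, 73]  (not all equal)
t=1: [57, 46, 48, 25, 42, 16]  (not all equal)
t=2: [82, 95, 81, 86, 87, 86]  (not all equal)
t=3: [23, 21, 22, 14, 25, 13]  (not all equal)
t=4: [57, 67, 55, 62, 56, 60]  (not all equal)
t=5: [53, 61, 57, 65, 57, 69]  (not all equal)
t=6: [60, 67, 52, 65, 52, 57]  (not all equal)
t=7: [47, 63, 63, 63, 61, 79]  (not all equal)
t=8: [66, 63, 34, 69, 42, 37]  (not all equal)
t=9: [42, 74, 87, 63, 81, 108]  (not all equal)
t=10: [60, 36, 41, 56, 35, 35]  (not all equal)
t=11: [80, 98, 109, 79, 98, 109]  (not all equal)
t=12: [19, 49, 75, 19, 49, 75]  (not all equal)
t=13: [69, 67, 41, 69, 67, 41]  (not all equal)
t=14: [35, 55, 90, 35, 55, 90]  (not all equal)
t=15: [94, 71, 45, 94, 71, 45]  (not all equal)
t=16: [36, 47, 78, 36, 47, 78]  (not all equal)
t=17: [104, 80, 37, 104, 80, 37]  (not all equal)
t=18: [47, 40, 73, 47, 40, 73]  (not all equal)
t=19: [106, 93, 54, 106, 93, 54]  (not all equal)
t=20: [64, 56, 64, 64, 56, 64]  (not all equal)
t=21: [56, 61, 56, 56, 61, 56]  (not all equal)
t=22: [66, 63, 66, 66, 63, 66]  (not all equal)
t=23: [45, 46, 45, 45, 46, 45]  (not all equal)
t=24: [103, 103, 103, 103, 103, 103]  (all equal)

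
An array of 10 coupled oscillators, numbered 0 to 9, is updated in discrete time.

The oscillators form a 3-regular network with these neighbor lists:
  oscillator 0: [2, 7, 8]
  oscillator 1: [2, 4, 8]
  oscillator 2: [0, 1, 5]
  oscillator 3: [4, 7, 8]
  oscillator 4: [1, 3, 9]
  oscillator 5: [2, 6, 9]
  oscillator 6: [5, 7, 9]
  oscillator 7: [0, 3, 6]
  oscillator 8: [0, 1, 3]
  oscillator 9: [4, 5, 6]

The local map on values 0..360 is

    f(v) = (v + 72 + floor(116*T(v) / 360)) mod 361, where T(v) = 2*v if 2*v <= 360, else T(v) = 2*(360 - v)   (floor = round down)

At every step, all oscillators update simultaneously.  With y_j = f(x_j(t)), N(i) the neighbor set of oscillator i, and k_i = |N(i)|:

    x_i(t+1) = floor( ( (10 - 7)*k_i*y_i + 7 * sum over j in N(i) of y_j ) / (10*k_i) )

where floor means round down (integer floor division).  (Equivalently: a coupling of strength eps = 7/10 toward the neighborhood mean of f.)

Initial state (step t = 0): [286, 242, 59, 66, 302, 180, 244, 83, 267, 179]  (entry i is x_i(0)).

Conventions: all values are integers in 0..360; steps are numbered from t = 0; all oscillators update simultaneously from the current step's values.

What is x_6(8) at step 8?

Simulating step by step:
t=0: [286, 242, 59, 66, 302, 180, 244, 83, 267, 179]
t=1: [109, 68, 69, 122, 64, 49, 60, 121, 70, 21]
t=2: [225, 183, 192, 229, 184, 153, 174, 242, 220, 148]
t=3: [21, 11, 85, 20, 83, 256, 263, 103, 19, 255]
t=4: [161, 148, 116, 160, 115, 75, 82, 129, 100, 74]
t=5: [283, 271, 276, 282, 275, 212, 218, 289, 300, 212]
t=6: [44, 42, 35, 44, 35, 23, 24, 38, 43, 23]
t=7: [137, 135, 130, 137, 130, 114, 115, 133, 142, 114]
t=8: [294, 292, 283, 294, 283, 265, 266, 286, 298, 265]

Answer: x_6(8) = 266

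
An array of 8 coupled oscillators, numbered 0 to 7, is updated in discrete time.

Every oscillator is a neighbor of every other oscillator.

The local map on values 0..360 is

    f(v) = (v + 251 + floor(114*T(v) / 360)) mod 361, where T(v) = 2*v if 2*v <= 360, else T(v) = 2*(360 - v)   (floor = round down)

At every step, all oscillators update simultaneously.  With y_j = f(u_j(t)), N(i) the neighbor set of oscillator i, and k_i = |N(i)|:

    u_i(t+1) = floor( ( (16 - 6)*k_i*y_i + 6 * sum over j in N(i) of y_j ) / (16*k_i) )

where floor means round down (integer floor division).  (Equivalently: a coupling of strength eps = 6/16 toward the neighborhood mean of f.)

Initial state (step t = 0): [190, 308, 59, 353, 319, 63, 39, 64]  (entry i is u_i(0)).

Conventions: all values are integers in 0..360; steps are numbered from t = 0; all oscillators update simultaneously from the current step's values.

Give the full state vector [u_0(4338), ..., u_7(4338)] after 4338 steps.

Simulating step by step:
t=0: [190, 308, 59, 353, 319, 63, 39, 64]
t=1: [228, 252, 319, 262, 255, 323, 300, 324]
t=2: [209, 214, 228, 217, 215, 229, 225, 229]
t=3: [195, 196, 199, 197, 196, 199, 199, 199]
t=4: [189, 189, 189, 189, 189, 189, 189, 189]
t=5: [187, 187, 187, 187, 187, 187, 187, 187]
t=6: [186, 186, 186, 186, 186, 186, 186, 186]
t=7: [186, 186, 186, 186, 186, 186, 186, 186]

Answer: [186, 186, 186, 186, 186, 186, 186, 186]
Key observation: The state at step 6, [186, 186, 186, 186, 186, 186, 186, 186], reappears at step 7: the system is in a cycle of period 1 from step 6 on.  Therefore the state at step 4338 equals the state at step 6 + ((4338 - 6) mod 1) = 6, which is [186, 186, 186, 186, 186, 186, 186, 186].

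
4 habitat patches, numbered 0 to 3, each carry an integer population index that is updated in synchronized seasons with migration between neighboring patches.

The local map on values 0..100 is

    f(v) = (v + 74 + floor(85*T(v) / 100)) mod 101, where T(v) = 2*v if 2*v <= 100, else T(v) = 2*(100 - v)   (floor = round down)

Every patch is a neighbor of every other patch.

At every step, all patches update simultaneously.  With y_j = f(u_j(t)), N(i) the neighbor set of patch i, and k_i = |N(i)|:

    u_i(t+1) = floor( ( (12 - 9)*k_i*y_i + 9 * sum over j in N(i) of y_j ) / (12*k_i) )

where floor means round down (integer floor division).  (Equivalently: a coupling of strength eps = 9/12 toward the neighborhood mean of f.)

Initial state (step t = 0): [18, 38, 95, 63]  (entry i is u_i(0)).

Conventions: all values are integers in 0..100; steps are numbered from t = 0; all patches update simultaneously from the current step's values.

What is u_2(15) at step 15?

Answer: u_2(15) = 84

Derivation:
t=0: [18, 38, 95, 63]
t=1: [67, 67, 67, 67]
t=2: [96, 96, 96, 96]
t=3: [75, 75, 75, 75]
t=4: [90, 90, 90, 90]
t=5: [80, 80, 80, 80]
t=6: [87, 87, 87, 87]
t=7: [82, 82, 82, 82]
t=8: [85, 85, 85, 85]
t=9: [83, 83, 83, 83]
t=10: [84, 84, 84, 84]
t=11: [84, 84, 84, 84]
t=12: [84, 84, 84, 84]
t=13: [84, 84, 84, 84]
t=14: [84, 84, 84, 84]
t=15: [84, 84, 84, 84]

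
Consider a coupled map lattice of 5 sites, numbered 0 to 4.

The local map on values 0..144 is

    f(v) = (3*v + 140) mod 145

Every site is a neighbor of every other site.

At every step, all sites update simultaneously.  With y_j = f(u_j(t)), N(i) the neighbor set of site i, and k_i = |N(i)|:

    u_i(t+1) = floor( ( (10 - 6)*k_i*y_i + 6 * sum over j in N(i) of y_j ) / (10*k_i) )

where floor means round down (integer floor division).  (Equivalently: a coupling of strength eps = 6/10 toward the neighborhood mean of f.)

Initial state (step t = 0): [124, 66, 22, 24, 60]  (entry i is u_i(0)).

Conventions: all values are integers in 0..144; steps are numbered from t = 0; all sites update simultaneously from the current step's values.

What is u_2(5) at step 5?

Answer: u_2(5) = 117

Derivation:
t=0: [124, 66, 22, 24, 60]
t=1: [61, 54, 57, 59, 49]
t=2: [43, 38, 40, 42, 70]
t=3: [110, 106, 108, 109, 94]
t=4: [46, 43, 44, 45, 70]
t=5: [119, 117, 117, 118, 101]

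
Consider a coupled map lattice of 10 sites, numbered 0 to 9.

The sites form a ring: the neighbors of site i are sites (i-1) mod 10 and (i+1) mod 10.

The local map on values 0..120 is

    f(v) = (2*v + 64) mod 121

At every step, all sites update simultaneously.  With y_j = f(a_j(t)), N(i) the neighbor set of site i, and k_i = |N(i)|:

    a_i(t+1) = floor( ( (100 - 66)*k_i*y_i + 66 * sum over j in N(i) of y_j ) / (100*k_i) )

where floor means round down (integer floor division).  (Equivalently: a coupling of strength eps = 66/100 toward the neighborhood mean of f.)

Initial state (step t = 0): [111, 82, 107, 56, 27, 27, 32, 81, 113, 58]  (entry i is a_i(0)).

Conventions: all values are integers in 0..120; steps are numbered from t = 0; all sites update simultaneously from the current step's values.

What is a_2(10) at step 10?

Simulating step by step:
t=0: [111, 82, 107, 56, 27, 27, 32, 81, 113, 58]
t=1: [69, 62, 65, 69, 97, 81, 75, 53, 70, 50]
t=2: [63, 73, 73, 56, 66, 71, 82, 74, 58, 68]
t=3: [78, 82, 77, 72, 71, 88, 94, 85, 76, 69]
t=4: [95, 101, 97, 89, 96, 71, 79, 73, 96, 91]
t=5: [13, 17, 13, 9, 32, 66, 91, 68, 35, 9]
t=6: [90, 92, 90, 59, 54, 29, 52, 32, 57, 61]
t=7: [24, 3, 22, 38, 37, 32, 18, 36, 43, 41]
t=8: [69, 96, 66, 47, 14, 40, 41, 47, 23, 55]
t=9: [49, 56, 42, 67, 51, 46, 28, 57, 67, 81]
t=10: [66, 41, 52, 49, 52, 66, 71, 84, 79, 74]

Answer: a_2(10) = 52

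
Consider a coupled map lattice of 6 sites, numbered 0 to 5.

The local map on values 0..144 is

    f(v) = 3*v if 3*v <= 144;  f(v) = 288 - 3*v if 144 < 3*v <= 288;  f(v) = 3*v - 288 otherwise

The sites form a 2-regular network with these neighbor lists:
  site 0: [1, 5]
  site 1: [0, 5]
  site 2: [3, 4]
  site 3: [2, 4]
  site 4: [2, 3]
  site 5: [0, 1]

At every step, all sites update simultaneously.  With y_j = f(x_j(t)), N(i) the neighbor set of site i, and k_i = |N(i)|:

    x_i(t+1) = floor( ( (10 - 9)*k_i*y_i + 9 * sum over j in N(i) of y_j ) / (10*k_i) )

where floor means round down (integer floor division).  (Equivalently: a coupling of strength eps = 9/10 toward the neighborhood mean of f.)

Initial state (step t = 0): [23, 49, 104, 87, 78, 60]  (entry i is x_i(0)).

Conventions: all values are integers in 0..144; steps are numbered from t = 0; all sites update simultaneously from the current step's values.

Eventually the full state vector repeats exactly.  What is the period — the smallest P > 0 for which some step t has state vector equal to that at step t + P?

Simulating step by step:
t=0: [23, 49, 104, 87, 78, 60]
t=1: [118, 93, 38, 37, 28, 105]
t=2: [22, 42, 99, 100, 109, 36]
t=3: [111, 90, 23, 22, 13, 97]
t=4: [13, 23, 54, 55, 64, 28]
t=5: [72, 62, 111, 112, 121, 57]
t=6: [105, 95, 59, 58, 49, 90]
t=7: [12, 20, 125, 124, 115, 15]
t=8: [50, 42, 72, 73, 82, 47]
t=9: [133, 138, 57, 58, 67, 132]
t=10: [116, 111, 102, 103, 112, 117]
t=11: [54, 59, 32, 31, 22, 53]
t=12: [120, 125, 81, 82, 91, 119]
t=13: [77, 72, 30, 31, 40, 78]
t=14: [62, 57, 104, 103, 94, 63]
t=15: [107, 102, 14, 15, 20, 108]
t=16: [27, 32, 51, 50, 45, 26]
t=17: [86, 81, 136, 135, 136, 87]
t=18: [35, 30, 118, 119, 118, 36]
t=19: [99, 104, 67, 66, 67, 98]
t=20: [14, 9, 88, 87, 88, 15]
t=21: [36, 41, 25, 24, 25, 35]
t=22: [113, 108, 73, 74, 73, 114]
t=23: [45, 50, 67, 68, 67, 44]
t=24: [135, 133, 85, 86, 85, 136]
t=25: [115, 117, 31, 32, 31, 114]
t=26: [58, 56, 94, 93, 94, 59]
t=27: [115, 113, 7, 6, 7, 116]
t=28: [55, 57, 19, 20, 19, 54]
t=29: [121, 123, 58, 57, 58, 120]
t=30: [76, 74, 115, 114, 115, 77]
t=31: [61, 59, 55, 56, 55, 62]
t=32: [106, 104, 121, 122, 121, 107]
t=33: [28, 30, 76, 75, 76, 27]
t=34: [85, 83, 61, 60, 61, 86]
t=35: [34, 32, 106, 105, 106, 35]
t=36: [100, 102, 28, 29, 28, 99]
t=37: [13, 11, 85, 84, 85, 14]
t=38: [37, 39, 34, 33, 34, 36]
t=39: [112, 110, 100, 101, 100, 113]
t=40: [46, 48, 13, 12, 13, 45]
t=41: [139, 137, 37, 38, 37, 140]
t=42: [127, 129, 112, 111, 112, 126]
t=43: [94, 92, 46, 47, 46, 95]
t=44: [7, 5, 139, 138, 139, 8]
t=45: [19, 21, 127, 128, 127, 18]
t=46: [58, 56, 94, 93, 94, 59]

Answer: 20
Key observation: The state at step 26, [58, 56, 94, 93, 94, 59], reappears at step 46 — and no state repeats earlier — so the cycle the system enters has period 20.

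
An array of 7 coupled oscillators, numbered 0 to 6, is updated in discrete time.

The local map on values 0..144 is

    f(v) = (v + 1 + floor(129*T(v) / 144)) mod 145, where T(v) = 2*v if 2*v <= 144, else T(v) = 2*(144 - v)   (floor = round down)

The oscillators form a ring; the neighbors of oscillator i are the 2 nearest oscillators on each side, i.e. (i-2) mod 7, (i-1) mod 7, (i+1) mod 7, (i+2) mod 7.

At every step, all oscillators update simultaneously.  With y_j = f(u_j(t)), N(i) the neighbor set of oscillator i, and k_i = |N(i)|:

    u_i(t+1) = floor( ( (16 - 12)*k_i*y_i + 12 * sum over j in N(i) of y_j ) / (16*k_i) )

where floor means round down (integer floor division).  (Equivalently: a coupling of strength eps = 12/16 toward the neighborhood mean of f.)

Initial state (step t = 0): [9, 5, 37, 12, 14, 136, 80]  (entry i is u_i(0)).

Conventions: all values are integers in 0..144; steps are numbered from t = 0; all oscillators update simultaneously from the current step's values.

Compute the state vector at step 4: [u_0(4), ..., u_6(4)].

Simulating step by step:
t=0: [9, 5, 37, 12, 14, 136, 80]
t=1: [39, 43, 47, 39, 46, 29, 28]
t=2: [104, 110, 120, 114, 107, 100, 102]
t=3: [28, 26, 25, 26, 27, 30, 30]
t=4: [78, 75, 73, 75, 77, 79, 79]

Answer: [78, 75, 73, 75, 77, 79, 79]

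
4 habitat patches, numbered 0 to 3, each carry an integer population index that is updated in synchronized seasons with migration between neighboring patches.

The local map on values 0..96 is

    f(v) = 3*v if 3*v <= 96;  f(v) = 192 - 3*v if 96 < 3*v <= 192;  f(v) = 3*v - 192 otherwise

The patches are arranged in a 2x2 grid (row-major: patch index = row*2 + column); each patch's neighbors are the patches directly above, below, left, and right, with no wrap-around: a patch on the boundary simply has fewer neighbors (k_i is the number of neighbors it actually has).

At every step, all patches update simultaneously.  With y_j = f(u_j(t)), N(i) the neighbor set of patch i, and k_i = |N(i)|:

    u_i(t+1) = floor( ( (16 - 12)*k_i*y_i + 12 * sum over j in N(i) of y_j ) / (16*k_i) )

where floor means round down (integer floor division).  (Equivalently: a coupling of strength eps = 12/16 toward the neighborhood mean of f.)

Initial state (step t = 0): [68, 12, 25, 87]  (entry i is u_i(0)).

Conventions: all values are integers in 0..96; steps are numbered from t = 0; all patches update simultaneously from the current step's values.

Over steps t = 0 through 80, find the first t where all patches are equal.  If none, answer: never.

Answer: never
Key observation: The state at step 17 reappears at step 23 — the system is in a cycle of period 6 from step 17 on.  No step 0..23 is synchronized, and the cycle repeats forever, so no step up to 80 (or ever) has all patches equal.

Derivation:
t=0: [68, 12, 25, 87]  (not all equal)
t=1: [44, 39, 49, 58]  (not all equal)
t=2: [60, 48, 40, 49]  (not all equal)
t=3: [48, 33, 39, 56]  (not all equal)
t=4: [75, 50, 45, 69]  (not all equal)
t=5: [45, 28, 32, 40]  (not all equal)
t=6: [81, 69, 72, 85]  (not all equal)
t=7: [27, 46, 48, 30]  (not all equal)
t=8: [58, 77, 76, 60]  (not all equal)
t=9: [32, 21, 20, 31]  (not all equal)
t=10: [70, 86, 85, 69]  (not all equal)
t=11: [52, 28, 28, 52]  (not all equal)
t=12: [72, 48, 48, 72]  (not all equal)
t=13: [42, 30, 30, 42]  (not all equal)
t=14: [84, 72, 72, 84]  (not all equal)
t=15: [33, 51, 51, 33]  (not all equal)
t=16: [52, 79, 79, 52]  (not all equal)
t=17: [42, 38, 38, 42]  (not all equal)
t=18: [75, 69, 69, 75]  (not all equal)
t=19: [19, 28, 28, 19]  (not all equal)
t=20: [77, 63, 63, 77]  (not all equal)
t=21: [12, 30, 30, 12]  (not all equal)
t=22: [76, 49, 49, 76]  (not all equal)
t=23: [42, 38, 38, 42]  (not all equal)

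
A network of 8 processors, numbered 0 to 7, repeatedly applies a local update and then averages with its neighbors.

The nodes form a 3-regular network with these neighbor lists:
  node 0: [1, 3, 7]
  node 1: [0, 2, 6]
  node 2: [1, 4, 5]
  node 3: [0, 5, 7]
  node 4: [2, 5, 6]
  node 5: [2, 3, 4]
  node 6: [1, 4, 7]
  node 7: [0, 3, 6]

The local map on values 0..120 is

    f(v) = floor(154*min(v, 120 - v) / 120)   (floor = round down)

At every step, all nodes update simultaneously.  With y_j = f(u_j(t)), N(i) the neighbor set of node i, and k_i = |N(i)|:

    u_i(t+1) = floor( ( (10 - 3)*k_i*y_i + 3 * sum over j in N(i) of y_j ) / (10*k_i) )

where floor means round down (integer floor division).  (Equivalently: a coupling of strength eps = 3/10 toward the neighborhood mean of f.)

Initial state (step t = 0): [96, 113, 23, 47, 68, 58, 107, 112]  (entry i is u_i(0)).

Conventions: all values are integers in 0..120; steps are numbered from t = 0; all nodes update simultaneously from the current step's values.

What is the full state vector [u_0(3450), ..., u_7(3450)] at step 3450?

Answer: [77, 77, 77, 77, 77, 77, 77, 77]
Key observation: The state at step 25, [59, 59, 59, 59, 59, 59, 59, 59], reappears at step 37: the system is in a cycle of period 12 from step 25 on.  Therefore the state at step 3450 equals the state at step 25 + ((3450 - 25) mod 12) = 30, which is [77, 77, 77, 77, 77, 77, 77, 77].

Derivation:
t=0: [96, 113, 23, 47, 68, 58, 107, 112]
t=1: [28, 13, 35, 53, 58, 67, 19, 17]
t=2: [35, 21, 46, 60, 65, 66, 27, 27]
t=3: [44, 31, 57, 68, 65, 68, 36, 39]
t=4: [54, 44, 68, 63, 67, 67, 48, 51]
t=5: [67, 58, 65, 71, 67, 68, 61, 65]
t=6: [68, 73, 69, 63, 68, 66, 73, 69]
t=7: [66, 61, 65, 71, 65, 68, 61, 65]
t=8: [69, 73, 70, 63, 70, 66, 74, 69]
t=9: [65, 60, 64, 71, 64, 68, 60, 65]
t=10: [69, 75, 71, 64, 71, 66, 75, 69]
t=11: [64, 58, 62, 69, 62, 67, 58, 64]
t=12: [70, 73, 73, 66, 73, 68, 73, 70]
t=13: [64, 60, 60, 67, 60, 65, 60, 64]
t=14: [71, 76, 76, 68, 76, 71, 76, 71]
t=15: [61, 56, 56, 64, 56, 61, 56, 61]
t=16: [74, 71, 71, 72, 71, 73, 71, 74]
t=17: [59, 61, 61, 60, 61, 60, 61, 59]
t=18: [75, 75, 75, 76, 75, 76, 75, 75]
t=19: [56, 57, 56, 56, 56, 56, 57, 56]
t=20: [71, 72, 71, 71, 71, 71, 72, 71]
t=21: [61, 61, 61, 62, 61, 62, 61, 61]
t=22: [74, 75, 74, 74, 74, 74, 75, 74]
t=23: [58, 57, 58, 59, 58, 59, 57, 58]
t=24: [74, 73, 74, 74, 74, 74, 73, 74]
t=25: [59, 59, 59, 59, 59, 59, 59, 59]
t=26: [75, 75, 75, 75, 75, 75, 75, 75]
t=27: [57, 57, 57, 57, 57, 57, 57, 57]
t=28: [73, 73, 73, 73, 73, 73, 73, 73]
t=29: [60, 60, 60, 60, 60, 60, 60, 60]
t=30: [77, 77, 77, 77, 77, 77, 77, 77]
t=31: [55, 55, 55, 55, 55, 55, 55, 55]
t=32: [70, 70, 70, 70, 70, 70, 70, 70]
t=33: [64, 64, 64, 64, 64, 64, 64, 64]
t=34: [71, 71, 71, 71, 71, 71, 71, 71]
t=35: [62, 62, 62, 62, 62, 62, 62, 62]
t=36: [74, 74, 74, 74, 74, 74, 74, 74]
t=37: [59, 59, 59, 59, 59, 59, 59, 59]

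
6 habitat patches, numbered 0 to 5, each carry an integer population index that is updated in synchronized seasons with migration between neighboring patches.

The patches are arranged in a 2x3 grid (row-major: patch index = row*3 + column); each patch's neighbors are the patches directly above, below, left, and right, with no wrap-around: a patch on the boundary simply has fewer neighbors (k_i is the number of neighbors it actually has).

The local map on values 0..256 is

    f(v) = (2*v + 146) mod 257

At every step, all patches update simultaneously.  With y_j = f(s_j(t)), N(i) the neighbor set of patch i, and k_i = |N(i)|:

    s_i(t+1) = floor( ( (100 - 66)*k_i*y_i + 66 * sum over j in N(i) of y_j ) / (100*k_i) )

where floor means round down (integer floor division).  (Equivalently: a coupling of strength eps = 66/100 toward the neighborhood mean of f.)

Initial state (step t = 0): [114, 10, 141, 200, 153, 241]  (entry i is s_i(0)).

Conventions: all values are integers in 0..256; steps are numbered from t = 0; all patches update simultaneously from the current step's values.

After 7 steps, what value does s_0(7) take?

Simulating step by step:
t=0: [114, 10, 141, 200, 153, 241]
t=1: [105, 162, 150, 113, 134, 159]
t=2: [141, 170, 202, 123, 171, 184]
t=3: [178, 174, 87, 178, 158, 88]
t=4: [242, 193, 121, 231, 190, 110]
t=5: [76, 63, 86, 74, 52, 84]
t=6: [31, 82, 44, 108, 108, 122]
t=7: [122, 138, 140, 138, 99, 157]

Answer: s_0(7) = 122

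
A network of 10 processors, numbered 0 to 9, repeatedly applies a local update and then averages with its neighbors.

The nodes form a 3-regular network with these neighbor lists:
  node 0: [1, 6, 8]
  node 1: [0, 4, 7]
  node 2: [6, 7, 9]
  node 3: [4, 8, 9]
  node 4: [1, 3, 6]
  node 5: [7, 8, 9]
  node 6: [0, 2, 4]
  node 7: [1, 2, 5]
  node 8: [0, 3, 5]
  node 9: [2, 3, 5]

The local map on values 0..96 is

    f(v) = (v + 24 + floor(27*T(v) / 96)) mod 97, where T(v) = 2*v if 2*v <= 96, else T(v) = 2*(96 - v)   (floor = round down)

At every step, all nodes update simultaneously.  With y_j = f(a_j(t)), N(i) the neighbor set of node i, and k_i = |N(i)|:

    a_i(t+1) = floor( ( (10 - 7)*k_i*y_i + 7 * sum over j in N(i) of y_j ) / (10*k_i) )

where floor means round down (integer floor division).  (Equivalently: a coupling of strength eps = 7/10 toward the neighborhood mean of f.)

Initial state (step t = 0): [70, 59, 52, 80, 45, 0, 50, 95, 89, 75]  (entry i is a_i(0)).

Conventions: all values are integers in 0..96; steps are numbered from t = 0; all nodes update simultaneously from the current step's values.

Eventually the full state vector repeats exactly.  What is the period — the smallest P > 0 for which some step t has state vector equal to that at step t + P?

Answer: 8
Key observation: The state at step 40, [2, 2, 2, 2, 2, 2, 2, 2, 2, 2], reappears at step 48 — and no state repeats earlier — so the cycle the system enters has period 8.

Derivation:
t=0: [70, 59, 52, 80, 45, 0, 50, 95, 89, 75]
t=1: [9, 31, 9, 34, 33, 19, 25, 14, 17, 13]
t=2: [54, 58, 46, 62, 71, 48, 54, 51, 54, 52]
t=3: [4, 6, 30, 6, 7, 2, 27, 24, 4, 25]
t=4: [39, 39, 65, 39, 41, 44, 51, 48, 30, 49]
t=5: [61, 65, 4, 62, 66, 44, 43, 43, 81, 43]
t=6: [29, 27, 72, 29, 27, 73, 38, 57, 29, 57]
t=7: [71, 52, 25, 53, 70, 22, 59, 22, 55, 23]
t=8: [6, 19, 47, 18, 6, 45, 21, 46, 18, 46]
t=9: [47, 53, 57, 57, 47, 84, 32, 62, 57, 62]
t=10: [19, 3, 22, 4, 19, 10, 23, 8, 6, 8]
t=11: [43, 41, 47, 37, 43, 36, 55, 39, 38, 40]
t=12: [68, 88, 40, 84, 67, 83, 43, 64, 83, 63]
t=13: [32, 12, 51, 13, 32, 13, 52, 31, 15, 30]
t=14: [43, 63, 34, 57, 42, 57, 36, 42, 51, 42]
t=15: [48, 65, 83, 43, 48, 43, 83, 47, 24, 47]
t=16: [20, 3, 9, 42, 27, 41, 10, 27, 61, 46]
t=17: [33, 52, 58, 65, 56, 65, 48, 55, 56, 78]
t=18: [24, 20, 6, 8, 4, 8, 20, 5, 23, 10]
t=19: [57, 44, 39, 40, 43, 40, 45, 38, 48, 36]
t=20: [45, 69, 85, 66, 90, 64, 70, 86, 41, 83]
t=21: [53, 34, 16, 31, 13, 31, 34, 14, 52, 13]
t=22: [37, 44, 53, 42, 65, 43, 45, 59, 35, 58]
t=23: [85, 50, 25, 48, 66, 48, 50, 45, 84, 44]
t=24: [10, 28, 62, 28, 4, 47, 21, 43, 10, 43]
t=25: [49, 57, 57, 57, 53, 51, 34, 44, 36, 44]
t=26: [38, 24, 62, 42, 21, 62, 25, 30, 26, 30]
t=27: [68, 67, 49, 71, 66, 50, 53, 38, 61, 45]
t=28: [7, 26, 42, 29, 8, 43, 6, 28, 7, 31]
t=29: [40, 51, 66, 53, 49, 67, 47, 77, 55, 79]
t=30: [27, 24, 9, 6, 2, 10, 22, 9, 24, 9]
t=31: [61, 48, 42, 39, 43, 43, 47, 43, 50, 37]
t=32: [3, 44, 66, 65, 47, 67, 43, 69, 43, 85]
t=33: [72, 36, 30, 28, 44, 31, 35, 29, 38, 11]
t=34: [59, 64, 64, 70, 80, 66, 64, 72, 60, 61]
t=35: [7, 10, 9, 10, 11, 8, 9, 9, 8, 8]
t=36: [36, 38, 37, 38, 39, 36, 37, 37, 36, 37]
t=37: [80, 82, 81, 82, 82, 80, 81, 81, 80, 81]
t=38: [16, 16, 16, 16, 16, 16, 16, 16, 16, 16]
t=39: [49, 49, 49, 49, 49, 49, 49, 49, 49, 49]
t=40: [2, 2, 2, 2, 2, 2, 2, 2, 2, 2]
t=41: [27, 27, 27, 27, 27, 27, 27, 27, 27, 27]
t=42: [66, 66, 66, 66, 66, 66, 66, 66, 66, 66]
t=43: [9, 9, 9, 9, 9, 9, 9, 9, 9, 9]
t=44: [38, 38, 38, 38, 38, 38, 38, 38, 38, 38]
t=45: [83, 83, 83, 83, 83, 83, 83, 83, 83, 83]
t=46: [17, 17, 17, 17, 17, 17, 17, 17, 17, 17]
t=47: [50, 50, 50, 50, 50, 50, 50, 50, 50, 50]
t=48: [2, 2, 2, 2, 2, 2, 2, 2, 2, 2]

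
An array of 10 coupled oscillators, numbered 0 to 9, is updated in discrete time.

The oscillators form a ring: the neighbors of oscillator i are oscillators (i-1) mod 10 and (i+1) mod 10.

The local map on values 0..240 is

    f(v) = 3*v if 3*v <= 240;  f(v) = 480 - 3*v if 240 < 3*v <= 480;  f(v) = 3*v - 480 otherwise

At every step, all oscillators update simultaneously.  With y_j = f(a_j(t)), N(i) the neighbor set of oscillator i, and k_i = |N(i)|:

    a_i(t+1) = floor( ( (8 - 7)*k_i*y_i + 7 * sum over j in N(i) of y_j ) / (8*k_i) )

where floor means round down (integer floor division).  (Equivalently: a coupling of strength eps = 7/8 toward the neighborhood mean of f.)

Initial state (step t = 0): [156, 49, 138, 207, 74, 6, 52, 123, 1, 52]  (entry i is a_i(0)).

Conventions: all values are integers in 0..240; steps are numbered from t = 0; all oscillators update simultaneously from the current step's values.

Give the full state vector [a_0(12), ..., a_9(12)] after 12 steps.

Simulating step by step:
t=0: [156, 49, 138, 207, 74, 6, 52, 123, 1, 52]
t=1: [134, 52, 134, 143, 97, 167, 75, 83, 117, 26]
t=2: [112, 87, 100, 123, 55, 183, 138, 183, 151, 100]
t=3: [192, 169, 166, 164, 99, 109, 68, 49, 112, 97]
t=4: [106, 53, 19, 89, 95, 188, 156, 170, 165, 128]
t=5: [131, 115, 169, 136, 154, 101, 51, 15, 57, 89]
t=6: [163, 66, 93, 28, 111, 96, 116, 147, 134, 139]
t=7: [115, 116, 148, 162, 139, 146, 117, 96, 54, 45]
t=8: [133, 91, 64, 44, 28, 89, 118, 151, 163, 146]
t=9: [119, 145, 172, 137, 161, 118, 120, 62, 31, 44]
t=10: [92, 75, 54, 25, 85, 69, 151, 116, 150, 111]
t=11: [188, 188, 151, 178, 151, 136, 151, 41, 125, 120]
t=12: [99, 59, 63, 30, 58, 32, 88, 73, 119, 97]

Answer: [99, 59, 63, 30, 58, 32, 88, 73, 119, 97]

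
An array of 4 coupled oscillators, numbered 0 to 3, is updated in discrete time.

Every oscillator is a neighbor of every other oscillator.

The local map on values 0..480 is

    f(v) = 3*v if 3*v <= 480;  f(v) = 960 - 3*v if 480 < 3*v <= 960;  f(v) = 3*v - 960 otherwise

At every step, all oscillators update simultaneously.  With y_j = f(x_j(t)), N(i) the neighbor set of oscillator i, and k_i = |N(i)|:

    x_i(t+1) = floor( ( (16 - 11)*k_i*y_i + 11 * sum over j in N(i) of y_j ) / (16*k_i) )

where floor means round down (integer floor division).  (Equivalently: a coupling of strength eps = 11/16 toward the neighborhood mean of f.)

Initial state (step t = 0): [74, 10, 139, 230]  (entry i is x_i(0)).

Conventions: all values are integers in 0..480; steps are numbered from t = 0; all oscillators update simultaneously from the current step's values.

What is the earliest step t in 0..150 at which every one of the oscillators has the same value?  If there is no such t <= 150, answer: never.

Answer: 5
Key observation: Synchronization is absorbing here: once all oscillators are equal they stay equal, and step 5 is the first all-equal step.

Derivation:
t=0: [74, 10, 139, 230]  (not all equal)
t=1: [233, 217, 249, 237]  (not all equal)
t=2: [258, 262, 254, 257]  (not all equal)
t=3: [186, 185, 187, 186]  (not all equal)
t=4: [402, 402, 401, 402]  (not all equal)
t=5: [245, 245, 245, 245]  (all equal)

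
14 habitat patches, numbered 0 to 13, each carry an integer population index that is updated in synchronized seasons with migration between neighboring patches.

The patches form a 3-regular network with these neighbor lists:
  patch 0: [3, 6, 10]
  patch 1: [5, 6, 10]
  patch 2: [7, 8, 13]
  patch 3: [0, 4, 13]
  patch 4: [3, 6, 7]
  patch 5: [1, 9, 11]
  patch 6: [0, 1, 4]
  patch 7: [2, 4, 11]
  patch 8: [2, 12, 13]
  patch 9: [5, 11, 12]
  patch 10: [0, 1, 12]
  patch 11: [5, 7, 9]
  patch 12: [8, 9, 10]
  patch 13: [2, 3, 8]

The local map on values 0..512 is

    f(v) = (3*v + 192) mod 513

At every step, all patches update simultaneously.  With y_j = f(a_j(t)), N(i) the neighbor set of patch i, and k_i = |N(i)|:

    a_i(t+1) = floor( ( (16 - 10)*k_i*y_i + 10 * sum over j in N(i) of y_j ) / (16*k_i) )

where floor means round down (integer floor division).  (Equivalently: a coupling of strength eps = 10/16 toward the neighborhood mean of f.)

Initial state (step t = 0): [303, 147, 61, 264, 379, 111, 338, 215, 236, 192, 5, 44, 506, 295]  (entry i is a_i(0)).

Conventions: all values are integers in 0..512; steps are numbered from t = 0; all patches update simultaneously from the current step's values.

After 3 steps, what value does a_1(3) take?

Simulating step by step:
t=0: [303, 147, 61, 264, 379, 111, 338, 215, 236, 192, 5, 44, 506, 295]
t=1: [206, 128, 299, 266, 316, 150, 171, 330, 269, 201, 153, 244, 241, 276]
t=2: [279, 119, 263, 370, 214, 205, 170, 181, 384, 302, 210, 272, 339, 403]
t=3: [162, 178, 366, 249, 263, 235, 145, 350, 333, 229, 162, 308, 214, 361]

Answer: a_1(3) = 178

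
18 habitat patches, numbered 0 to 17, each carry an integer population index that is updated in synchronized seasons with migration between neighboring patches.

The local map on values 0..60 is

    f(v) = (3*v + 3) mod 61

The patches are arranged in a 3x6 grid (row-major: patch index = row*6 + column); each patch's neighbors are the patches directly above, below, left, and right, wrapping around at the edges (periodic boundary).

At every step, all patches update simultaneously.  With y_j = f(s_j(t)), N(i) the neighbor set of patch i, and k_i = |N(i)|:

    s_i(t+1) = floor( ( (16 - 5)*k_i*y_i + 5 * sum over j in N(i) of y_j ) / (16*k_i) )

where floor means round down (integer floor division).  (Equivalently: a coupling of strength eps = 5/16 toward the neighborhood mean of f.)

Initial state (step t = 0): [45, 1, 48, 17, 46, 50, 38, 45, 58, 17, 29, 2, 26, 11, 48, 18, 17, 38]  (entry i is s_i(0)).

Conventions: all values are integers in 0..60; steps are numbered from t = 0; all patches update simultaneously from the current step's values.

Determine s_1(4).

Simulating step by step:
t=0: [45, 1, 48, 17, 46, 50, 38, 45, 58, 17, 29, 2, 26, 11, 48, 18, 17, 38]
t=1: [19, 11, 28, 49, 26, 29, 43, 22, 47, 52, 30, 19, 26, 29, 30, 53, 49, 47]
t=2: [48, 34, 27, 28, 22, 32, 18, 13, 23, 34, 33, 48, 23, 27, 31, 37, 28, 25]
t=3: [28, 39, 24, 27, 15, 31, 47, 39, 18, 40, 36, 29, 17, 26, 32, 46, 27, 19]
t=4: [31, 49, 23, 22, 43, 36, 28, 52, 47, 12, 42, 32, 47, 30, 34, 19, 29, 52]

Answer: s_1(4) = 49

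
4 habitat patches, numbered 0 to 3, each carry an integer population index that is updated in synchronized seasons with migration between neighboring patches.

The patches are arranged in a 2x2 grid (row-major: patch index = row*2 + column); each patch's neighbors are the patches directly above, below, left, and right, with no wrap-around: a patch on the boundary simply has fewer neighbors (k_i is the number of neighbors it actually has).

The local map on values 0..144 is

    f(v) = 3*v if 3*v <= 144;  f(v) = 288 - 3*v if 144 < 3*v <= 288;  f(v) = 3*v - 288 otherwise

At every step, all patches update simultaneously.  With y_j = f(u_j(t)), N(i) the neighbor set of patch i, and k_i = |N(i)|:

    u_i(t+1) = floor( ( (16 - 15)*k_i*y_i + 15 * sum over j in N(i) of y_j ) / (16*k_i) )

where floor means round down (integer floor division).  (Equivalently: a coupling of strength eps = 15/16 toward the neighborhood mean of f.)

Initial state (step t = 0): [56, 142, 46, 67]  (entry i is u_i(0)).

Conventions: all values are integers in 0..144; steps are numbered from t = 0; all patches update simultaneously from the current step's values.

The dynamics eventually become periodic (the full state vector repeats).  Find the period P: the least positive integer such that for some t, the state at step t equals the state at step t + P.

Simulating step by step:
t=0: [56, 142, 46, 67]
t=1: [136, 105, 105, 134]
t=2: [32, 111, 111, 32]
t=3: [48, 92, 92, 48]
t=4: [20, 135, 135, 20]
t=5: [113, 63, 63, 113]
t=6: [96, 54, 54, 96]
t=7: [118, 7, 7, 118]
t=8: [23, 63, 63, 23]
t=9: [97, 70, 70, 97]
t=10: [73, 7, 7, 73]
t=11: [24, 66, 66, 24]
t=12: [88, 73, 73, 88]
t=13: [66, 26, 26, 66]
t=14: [78, 89, 89, 78]
t=15: [23, 51, 51, 23]
t=16: [130, 73, 73, 130]
t=17: [71, 99, 99, 71]
t=18: [13, 70, 70, 13]
t=19: [75, 41, 41, 75]
t=20: [119, 66, 66, 119]
t=21: [88, 70, 70, 88]
t=22: [74, 27, 27, 74]
t=23: [80, 66, 66, 80]
t=24: [87, 50, 50, 87]
t=25: [131, 33, 33, 131]
t=26: [99, 104, 104, 99]
t=27: [23, 9, 9, 23]
t=28: [29, 66, 66, 29]
t=29: [89, 87, 87, 89]
t=30: [26, 21, 21, 26]
t=31: [63, 77, 77, 63]
t=32: [59, 96, 96, 59]
t=33: [6, 104, 104, 6]
t=34: [23, 18, 18, 23]
t=35: [54, 68, 68, 54]
t=36: [86, 123, 123, 86]
t=37: [77, 33, 33, 77]
t=38: [96, 59, 59, 96]
t=39: [104, 6, 6, 104]
t=40: [18, 23, 23, 18]
t=41: [68, 54, 54, 68]
t=42: [123, 86, 86, 123]
t=43: [33, 77, 77, 33]
t=44: [59, 96, 96, 59]

Answer: 12
Key observation: The state at step 32, [59, 96, 96, 59], reappears at step 44 — and no state repeats earlier — so the cycle the system enters has period 12.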